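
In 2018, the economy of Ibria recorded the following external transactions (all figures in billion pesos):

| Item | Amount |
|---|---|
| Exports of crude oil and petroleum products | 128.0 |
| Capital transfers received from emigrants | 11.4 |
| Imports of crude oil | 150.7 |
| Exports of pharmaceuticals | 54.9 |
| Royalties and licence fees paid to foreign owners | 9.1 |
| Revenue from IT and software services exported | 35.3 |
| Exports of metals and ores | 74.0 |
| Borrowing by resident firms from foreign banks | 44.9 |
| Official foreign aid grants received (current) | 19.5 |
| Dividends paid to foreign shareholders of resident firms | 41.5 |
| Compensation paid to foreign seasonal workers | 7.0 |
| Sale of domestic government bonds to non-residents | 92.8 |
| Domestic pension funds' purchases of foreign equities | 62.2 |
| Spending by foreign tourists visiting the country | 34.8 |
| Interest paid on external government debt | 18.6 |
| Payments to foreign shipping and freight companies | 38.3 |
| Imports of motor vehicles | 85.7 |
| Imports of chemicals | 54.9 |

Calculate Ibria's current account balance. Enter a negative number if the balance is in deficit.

Goods: 128.0 - 54.9 - 85.7 + 54.9 + 74.0 - 150.7 = -34.4
Services: 35.3 - 38.3 - 9.1 + 34.8 = 22.7
Primary income: -18.6 - 41.5 - 7.0 = -67.1
Secondary income: 19.5
Current account = (-34.4) + 22.7 + (-67.1) + 19.5 = -59.3
(Excluded from the current account — capital account: capital transfers received from emigrants 11.4; financial account: borrowing by resident firms from foreign banks 44.9, sale of domestic government bonds to non-residents 92.8, domestic pension funds' purchases of foreign equities 62.2.)

-59.3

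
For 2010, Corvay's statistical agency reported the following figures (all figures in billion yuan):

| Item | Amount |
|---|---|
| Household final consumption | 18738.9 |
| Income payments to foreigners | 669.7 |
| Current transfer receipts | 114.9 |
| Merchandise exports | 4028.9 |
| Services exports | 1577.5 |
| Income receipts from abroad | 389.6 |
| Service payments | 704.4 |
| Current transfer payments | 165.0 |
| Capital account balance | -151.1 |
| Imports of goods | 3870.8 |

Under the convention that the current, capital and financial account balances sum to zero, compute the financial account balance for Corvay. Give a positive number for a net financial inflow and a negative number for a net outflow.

Goods balance = 4028.9 - 3870.8 = 158.1
Services balance = 1577.5 - 704.4 = 873.1
Trade balance (goods + services) = 158.1 + 873.1 = 1031.2
Net primary income = 389.6 - 669.7 = -280.1
Net secondary income = 114.9 - 165.0 = -50.1
Current account = 1031.2 + (-280.1) + (-50.1) = 701.0
Financial account = -(701.0 + (-151.1)) = -549.9

-549.9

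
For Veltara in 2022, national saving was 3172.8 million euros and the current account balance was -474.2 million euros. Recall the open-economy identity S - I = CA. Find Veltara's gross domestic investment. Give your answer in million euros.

3647.0

S - I = CA (net lending to the rest of the world).
I = S - CA = 3172.8 - (-474.2) = 3647.0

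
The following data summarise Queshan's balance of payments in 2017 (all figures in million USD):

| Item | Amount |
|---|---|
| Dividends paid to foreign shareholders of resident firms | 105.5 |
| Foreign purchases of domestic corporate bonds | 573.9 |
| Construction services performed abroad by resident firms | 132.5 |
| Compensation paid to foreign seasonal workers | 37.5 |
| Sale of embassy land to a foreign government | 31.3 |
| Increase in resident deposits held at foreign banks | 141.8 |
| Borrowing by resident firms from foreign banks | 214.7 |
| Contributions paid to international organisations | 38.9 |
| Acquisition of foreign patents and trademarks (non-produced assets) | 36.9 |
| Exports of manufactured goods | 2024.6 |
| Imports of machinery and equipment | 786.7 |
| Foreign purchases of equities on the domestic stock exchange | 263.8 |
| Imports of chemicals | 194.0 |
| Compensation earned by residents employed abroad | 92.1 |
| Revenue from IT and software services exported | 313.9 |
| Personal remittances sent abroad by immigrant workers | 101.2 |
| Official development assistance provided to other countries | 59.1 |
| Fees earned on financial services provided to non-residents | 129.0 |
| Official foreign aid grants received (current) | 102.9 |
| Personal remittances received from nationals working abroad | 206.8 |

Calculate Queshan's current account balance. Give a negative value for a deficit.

Goods: -194.0 - 786.7 + 2024.6 = 1043.9
Services: 132.5 + 313.9 + 129.0 = 575.4
Primary income: 92.1 - 37.5 - 105.5 = -50.9
Secondary income: 206.8 + 102.9 - 38.9 - 59.1 - 101.2 = 110.5
Current account = 1043.9 + 575.4 + (-50.9) + 110.5 = 1678.9
(Excluded from the current account — financial account: foreign purchases of domestic corporate bonds 573.9, increase in resident deposits held at foreign banks 141.8, borrowing by resident firms from foreign banks 214.7, foreign purchases of equities on the domestic stock exchange 263.8; capital account: sale of embassy land to a foreign government 31.3, acquisition of foreign patents and trademarks (non-produced assets) 36.9.)

1678.9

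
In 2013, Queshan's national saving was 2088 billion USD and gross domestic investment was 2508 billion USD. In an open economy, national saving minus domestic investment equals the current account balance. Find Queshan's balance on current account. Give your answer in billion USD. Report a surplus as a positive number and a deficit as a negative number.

-420

S - I = CA (net lending to the rest of the world).
CA = S - I = 2088 - 2508 = -420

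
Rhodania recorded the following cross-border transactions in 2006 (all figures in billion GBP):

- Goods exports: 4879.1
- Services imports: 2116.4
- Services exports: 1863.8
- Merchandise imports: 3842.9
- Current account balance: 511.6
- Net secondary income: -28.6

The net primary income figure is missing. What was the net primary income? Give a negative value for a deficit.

Current account = goods balance + services balance + net primary income + net secondary income
Sum of the known components = 755.0
Net primary income = CA - (known components) = 511.6 - 755.0 = -243.4

-243.4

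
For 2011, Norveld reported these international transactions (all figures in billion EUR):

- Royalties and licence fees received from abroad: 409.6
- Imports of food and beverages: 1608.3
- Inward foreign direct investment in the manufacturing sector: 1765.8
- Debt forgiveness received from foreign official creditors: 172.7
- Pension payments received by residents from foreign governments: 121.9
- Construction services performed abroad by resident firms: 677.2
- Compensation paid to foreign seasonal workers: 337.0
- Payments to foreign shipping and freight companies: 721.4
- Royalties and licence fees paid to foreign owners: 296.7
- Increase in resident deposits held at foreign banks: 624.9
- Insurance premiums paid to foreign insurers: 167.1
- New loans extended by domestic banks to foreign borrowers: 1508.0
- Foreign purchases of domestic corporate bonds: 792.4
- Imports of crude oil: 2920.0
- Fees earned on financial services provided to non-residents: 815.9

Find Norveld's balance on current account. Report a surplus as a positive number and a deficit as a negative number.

-4025.9

Goods: -1608.3 - 2920.0 = -4528.3
Services: 677.2 - 167.1 + 815.9 - 721.4 + 409.6 - 296.7 = 717.5
Primary income: -337.0
Secondary income: 121.9
Current account = (-4528.3) + 717.5 + (-337.0) + 121.9 = -4025.9
(Excluded from the current account — financial account: inward foreign direct investment in the manufacturing sector 1765.8, increase in resident deposits held at foreign banks 624.9, new loans extended by domestic banks to foreign borrowers 1508.0, foreign purchases of domestic corporate bonds 792.4; capital account: debt forgiveness received from foreign official creditors 172.7.)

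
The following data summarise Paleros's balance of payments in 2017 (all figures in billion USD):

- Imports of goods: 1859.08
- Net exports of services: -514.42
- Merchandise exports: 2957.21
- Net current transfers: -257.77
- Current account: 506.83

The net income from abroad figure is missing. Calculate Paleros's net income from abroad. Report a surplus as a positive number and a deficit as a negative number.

Current account = goods balance + services balance + net primary income + net secondary income
Sum of the known components = 325.94
Net income from abroad = CA - (known components) = 506.83 - 325.94 = 180.89

180.89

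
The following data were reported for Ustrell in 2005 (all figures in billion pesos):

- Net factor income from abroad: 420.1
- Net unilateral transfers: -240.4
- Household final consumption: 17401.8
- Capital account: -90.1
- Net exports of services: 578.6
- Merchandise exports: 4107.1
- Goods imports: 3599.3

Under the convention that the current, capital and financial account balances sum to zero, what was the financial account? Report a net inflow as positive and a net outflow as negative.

-1176.0

Goods balance = 4107.1 - 3599.3 = 507.8
Services balance = 578.6
Trade balance (goods + services) = 507.8 + 578.6 = 1086.4
Net primary income = 420.1
Net secondary income = -240.4
Current account = 1086.4 + 420.1 + (-240.4) = 1266.1
Financial account = -(1266.1 + (-90.1)) = -1176.0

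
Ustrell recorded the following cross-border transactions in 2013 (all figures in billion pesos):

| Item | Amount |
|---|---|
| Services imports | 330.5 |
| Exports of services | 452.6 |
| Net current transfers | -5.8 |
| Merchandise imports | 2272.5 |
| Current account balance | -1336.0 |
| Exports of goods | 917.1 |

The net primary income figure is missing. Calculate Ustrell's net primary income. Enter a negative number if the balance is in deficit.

Current account = goods balance + services balance + net primary income + net secondary income
Sum of the known components = -1239.1
Net primary income = CA - (known components) = -1336.0 - (-1239.1) = -96.9

-96.9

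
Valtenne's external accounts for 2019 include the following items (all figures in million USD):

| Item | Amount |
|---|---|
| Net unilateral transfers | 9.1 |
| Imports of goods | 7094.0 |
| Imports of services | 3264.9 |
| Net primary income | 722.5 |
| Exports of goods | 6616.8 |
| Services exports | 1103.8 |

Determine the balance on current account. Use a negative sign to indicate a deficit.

Goods balance = 6616.8 - 7094.0 = -477.2
Services balance = 1103.8 - 3264.9 = -2161.1
Trade balance (goods + services) = -477.2 + (-2161.1) = -2638.3
Net primary income = 722.5
Net secondary income = 9.1
Current account = -2638.3 + 722.5 + 9.1 = -1906.7

-1906.7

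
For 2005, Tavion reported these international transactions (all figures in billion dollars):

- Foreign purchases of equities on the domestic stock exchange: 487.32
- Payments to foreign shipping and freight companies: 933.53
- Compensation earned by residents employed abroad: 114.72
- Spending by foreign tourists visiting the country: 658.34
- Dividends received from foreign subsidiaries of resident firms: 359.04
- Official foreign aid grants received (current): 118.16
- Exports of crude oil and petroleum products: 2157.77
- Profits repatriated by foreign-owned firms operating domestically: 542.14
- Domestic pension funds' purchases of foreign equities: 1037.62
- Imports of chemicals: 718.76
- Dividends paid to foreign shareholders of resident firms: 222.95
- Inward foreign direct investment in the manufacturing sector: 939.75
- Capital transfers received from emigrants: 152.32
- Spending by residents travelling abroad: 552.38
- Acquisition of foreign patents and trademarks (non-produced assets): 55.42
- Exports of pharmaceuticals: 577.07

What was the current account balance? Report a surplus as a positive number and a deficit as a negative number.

1015.34

Goods: -718.76 + 2157.77 + 577.07 = 2016.08
Services: -933.53 + 658.34 - 552.38 = -827.57
Primary income: 359.04 + 114.72 - 222.95 - 542.14 = -291.33
Secondary income: 118.16
Current account = 2016.08 + (-827.57) + (-291.33) + 118.16 = 1015.34
(Excluded from the current account — financial account: foreign purchases of equities on the domestic stock exchange 487.32, domestic pension funds' purchases of foreign equities 1037.62, inward foreign direct investment in the manufacturing sector 939.75; capital account: capital transfers received from emigrants 152.32, acquisition of foreign patents and trademarks (non-produced assets) 55.42.)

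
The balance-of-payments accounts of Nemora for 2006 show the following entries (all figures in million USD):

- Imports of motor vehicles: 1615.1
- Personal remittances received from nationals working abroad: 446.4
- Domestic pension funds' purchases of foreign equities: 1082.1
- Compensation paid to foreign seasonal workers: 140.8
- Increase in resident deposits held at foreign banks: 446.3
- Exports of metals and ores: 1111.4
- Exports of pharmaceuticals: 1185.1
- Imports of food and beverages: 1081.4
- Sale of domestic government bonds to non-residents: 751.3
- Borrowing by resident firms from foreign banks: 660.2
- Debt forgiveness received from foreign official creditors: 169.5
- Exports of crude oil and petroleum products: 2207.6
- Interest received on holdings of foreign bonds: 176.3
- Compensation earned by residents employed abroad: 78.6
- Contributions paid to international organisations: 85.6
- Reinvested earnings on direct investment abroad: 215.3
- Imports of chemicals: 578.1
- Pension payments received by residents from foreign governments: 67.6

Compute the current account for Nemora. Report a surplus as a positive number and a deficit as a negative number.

Goods: -1615.1 - 1081.4 + 1111.4 + 1185.1 - 578.1 + 2207.6 = 1229.5
Primary income: -140.8 + 176.3 + 78.6 + 215.3 = 329.4
Secondary income: -85.6 + 446.4 + 67.6 = 428.4
Current account = 1229.5 + 329.4 + 428.4 = 1987.3
(Excluded from the current account — financial account: domestic pension funds' purchases of foreign equities 1082.1, increase in resident deposits held at foreign banks 446.3, sale of domestic government bonds to non-residents 751.3, borrowing by resident firms from foreign banks 660.2; capital account: debt forgiveness received from foreign official creditors 169.5.)

1987.3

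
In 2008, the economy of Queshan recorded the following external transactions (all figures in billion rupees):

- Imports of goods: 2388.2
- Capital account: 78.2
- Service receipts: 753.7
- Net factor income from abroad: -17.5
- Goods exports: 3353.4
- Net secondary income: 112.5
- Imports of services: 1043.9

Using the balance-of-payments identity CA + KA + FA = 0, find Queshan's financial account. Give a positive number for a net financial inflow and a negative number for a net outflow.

Goods balance = 3353.4 - 2388.2 = 965.2
Services balance = 753.7 - 1043.9 = -290.2
Trade balance (goods + services) = 965.2 + (-290.2) = 675.0
Net primary income = -17.5
Net secondary income = 112.5
Current account = 675.0 + (-17.5) + 112.5 = 770.0
Financial account = -(770.0 + 78.2) = -848.2

-848.2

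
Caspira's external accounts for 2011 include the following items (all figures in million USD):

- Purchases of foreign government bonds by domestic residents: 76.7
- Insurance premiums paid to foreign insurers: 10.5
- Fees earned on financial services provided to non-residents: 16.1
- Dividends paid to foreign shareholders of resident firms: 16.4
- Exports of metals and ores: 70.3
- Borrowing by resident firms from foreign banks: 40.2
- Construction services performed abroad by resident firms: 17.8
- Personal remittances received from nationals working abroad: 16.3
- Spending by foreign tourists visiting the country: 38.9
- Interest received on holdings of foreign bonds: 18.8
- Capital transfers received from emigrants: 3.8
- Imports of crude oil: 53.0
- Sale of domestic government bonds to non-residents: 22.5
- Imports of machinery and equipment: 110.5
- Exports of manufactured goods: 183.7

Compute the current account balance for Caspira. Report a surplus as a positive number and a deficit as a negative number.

171.5

Goods: 183.7 - 110.5 - 53.0 + 70.3 = 90.5
Services: -10.5 + 16.1 + 38.9 + 17.8 = 62.3
Primary income: -16.4 + 18.8 = 2.4
Secondary income: 16.3
Current account = 90.5 + 62.3 + 2.4 + 16.3 = 171.5
(Excluded from the current account — financial account: purchases of foreign government bonds by domestic residents 76.7, borrowing by resident firms from foreign banks 40.2, sale of domestic government bonds to non-residents 22.5; capital account: capital transfers received from emigrants 3.8.)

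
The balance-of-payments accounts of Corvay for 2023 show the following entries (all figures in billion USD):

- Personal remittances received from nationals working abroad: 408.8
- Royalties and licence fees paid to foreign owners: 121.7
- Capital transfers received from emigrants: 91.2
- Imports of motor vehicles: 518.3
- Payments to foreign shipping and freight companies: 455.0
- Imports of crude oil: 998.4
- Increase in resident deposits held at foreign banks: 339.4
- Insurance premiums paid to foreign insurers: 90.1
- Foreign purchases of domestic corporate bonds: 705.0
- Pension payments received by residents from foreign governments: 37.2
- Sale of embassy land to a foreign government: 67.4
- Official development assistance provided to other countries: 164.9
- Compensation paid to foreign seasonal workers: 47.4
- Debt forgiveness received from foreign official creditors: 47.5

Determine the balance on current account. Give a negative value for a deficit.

-1949.8

Goods: -998.4 - 518.3 = -1516.7
Services: -455.0 - 90.1 - 121.7 = -666.8
Primary income: -47.4
Secondary income: -164.9 + 408.8 + 37.2 = 281.1
Current account = (-1516.7) + (-666.8) + (-47.4) + 281.1 = -1949.8
(Excluded from the current account — capital account: capital transfers received from emigrants 91.2, sale of embassy land to a foreign government 67.4, debt forgiveness received from foreign official creditors 47.5; financial account: increase in resident deposits held at foreign banks 339.4, foreign purchases of domestic corporate bonds 705.0.)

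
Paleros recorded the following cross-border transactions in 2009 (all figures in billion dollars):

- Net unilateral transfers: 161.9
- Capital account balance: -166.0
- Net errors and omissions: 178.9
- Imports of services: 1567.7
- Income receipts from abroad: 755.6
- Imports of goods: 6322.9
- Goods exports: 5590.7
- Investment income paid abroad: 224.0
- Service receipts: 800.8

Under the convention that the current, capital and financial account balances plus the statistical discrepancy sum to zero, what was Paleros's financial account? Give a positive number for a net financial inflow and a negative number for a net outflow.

Goods balance = 5590.7 - 6322.9 = -732.2
Services balance = 800.8 - 1567.7 = -766.9
Trade balance (goods + services) = -732.2 + (-766.9) = -1499.1
Net primary income = 755.6 - 224.0 = 531.6
Net secondary income = 161.9
Current account = -1499.1 + 531.6 + 161.9 = -805.6
Financial account = -(-805.6 + (-166.0) + 178.9) = 792.7

792.7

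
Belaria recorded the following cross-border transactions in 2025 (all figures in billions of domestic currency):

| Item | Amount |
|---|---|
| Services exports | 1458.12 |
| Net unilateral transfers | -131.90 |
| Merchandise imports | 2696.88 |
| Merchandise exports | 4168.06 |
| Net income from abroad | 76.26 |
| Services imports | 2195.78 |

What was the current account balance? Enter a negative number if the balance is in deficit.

Goods balance = 4168.06 - 2696.88 = 1471.18
Services balance = 1458.12 - 2195.78 = -737.66
Trade balance (goods + services) = 1471.18 + (-737.66) = 733.52
Net primary income = 76.26
Net secondary income = -131.90
Current account = 733.52 + 76.26 + (-131.90) = 677.88

677.88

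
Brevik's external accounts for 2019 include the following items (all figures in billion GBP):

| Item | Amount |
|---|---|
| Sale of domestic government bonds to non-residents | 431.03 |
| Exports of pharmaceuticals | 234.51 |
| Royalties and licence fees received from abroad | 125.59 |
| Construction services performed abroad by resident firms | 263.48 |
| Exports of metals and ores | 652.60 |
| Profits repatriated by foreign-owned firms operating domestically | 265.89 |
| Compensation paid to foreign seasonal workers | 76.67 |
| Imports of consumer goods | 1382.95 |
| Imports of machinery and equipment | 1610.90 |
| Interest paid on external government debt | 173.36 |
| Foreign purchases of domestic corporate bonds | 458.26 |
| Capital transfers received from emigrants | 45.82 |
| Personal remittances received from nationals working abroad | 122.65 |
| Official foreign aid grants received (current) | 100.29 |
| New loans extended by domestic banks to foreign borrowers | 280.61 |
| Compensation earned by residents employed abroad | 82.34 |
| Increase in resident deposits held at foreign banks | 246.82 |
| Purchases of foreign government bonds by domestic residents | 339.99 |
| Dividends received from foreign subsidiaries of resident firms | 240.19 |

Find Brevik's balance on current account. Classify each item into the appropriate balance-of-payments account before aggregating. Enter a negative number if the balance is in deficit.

Goods: -1610.90 - 1382.95 + 652.60 + 234.51 = -2106.74
Services: 125.59 + 263.48 = 389.07
Primary income: 240.19 - 265.89 - 76.67 + 82.34 - 173.36 = -193.39
Secondary income: 122.65 + 100.29 = 222.94
Current account = (-2106.74) + 389.07 + (-193.39) + 222.94 = -1688.12
(Excluded from the current account — financial account: sale of domestic government bonds to non-residents 431.03, foreign purchases of domestic corporate bonds 458.26, new loans extended by domestic banks to foreign borrowers 280.61, increase in resident deposits held at foreign banks 246.82, purchases of foreign government bonds by domestic residents 339.99; capital account: capital transfers received from emigrants 45.82.)

-1688.12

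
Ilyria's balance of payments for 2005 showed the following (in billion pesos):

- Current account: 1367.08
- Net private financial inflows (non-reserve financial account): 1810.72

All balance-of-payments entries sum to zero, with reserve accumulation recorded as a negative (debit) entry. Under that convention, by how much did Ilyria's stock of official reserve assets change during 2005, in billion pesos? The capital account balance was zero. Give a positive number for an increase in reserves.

3177.80

Official reserve transactions balance = -(1367.08 + 1810.72) = -3177.80
An accumulation of reserves is recorded as a debit (negative entry), so the change in the stock of reserves is the negative of that balance.
Change in official reserves = -(-3177.80) = 3177.80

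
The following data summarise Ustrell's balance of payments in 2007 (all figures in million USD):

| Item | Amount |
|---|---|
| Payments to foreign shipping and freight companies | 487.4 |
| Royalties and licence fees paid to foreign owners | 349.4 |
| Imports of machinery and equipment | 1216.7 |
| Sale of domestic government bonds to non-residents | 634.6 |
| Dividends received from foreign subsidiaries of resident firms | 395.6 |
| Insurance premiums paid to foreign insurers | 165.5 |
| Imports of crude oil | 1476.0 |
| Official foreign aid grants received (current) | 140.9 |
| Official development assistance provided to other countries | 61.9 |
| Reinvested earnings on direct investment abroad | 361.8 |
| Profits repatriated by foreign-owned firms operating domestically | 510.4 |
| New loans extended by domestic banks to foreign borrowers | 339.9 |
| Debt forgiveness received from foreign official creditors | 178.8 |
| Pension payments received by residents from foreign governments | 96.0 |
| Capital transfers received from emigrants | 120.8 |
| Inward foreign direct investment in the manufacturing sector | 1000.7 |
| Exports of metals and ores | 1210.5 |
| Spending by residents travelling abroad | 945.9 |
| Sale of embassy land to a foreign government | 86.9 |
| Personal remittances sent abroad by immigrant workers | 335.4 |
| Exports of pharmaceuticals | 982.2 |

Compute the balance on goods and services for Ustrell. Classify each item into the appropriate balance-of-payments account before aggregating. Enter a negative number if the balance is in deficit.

Goods: -1476.0 + 982.2 + 1210.5 - 1216.7 = -500.0
Services: -165.5 - 349.4 - 945.9 - 487.4 = -1948.2
Trade balance = -500.0 + (-1948.2) = -2448.2
(Excluded from the trade balance — financial account: sale of domestic government bonds to non-residents 634.6, new loans extended by domestic banks to foreign borrowers 339.9, inward foreign direct investment in the manufacturing sector 1000.7; primary income: dividends received from foreign subsidiaries of resident firms 395.6, reinvested earnings on direct investment abroad 361.8, profits repatriated by foreign-owned firms operating domestically 510.4; secondary income: official foreign aid grants received (current) 140.9, official development assistance provided to other countries 61.9, pension payments received by residents from foreign governments 96.0, personal remittances sent abroad by immigrant workers 335.4; capital account: debt forgiveness received from foreign official creditors 178.8, capital transfers received from emigrants 120.8, sale of embassy land to a foreign government 86.9.)

-2448.2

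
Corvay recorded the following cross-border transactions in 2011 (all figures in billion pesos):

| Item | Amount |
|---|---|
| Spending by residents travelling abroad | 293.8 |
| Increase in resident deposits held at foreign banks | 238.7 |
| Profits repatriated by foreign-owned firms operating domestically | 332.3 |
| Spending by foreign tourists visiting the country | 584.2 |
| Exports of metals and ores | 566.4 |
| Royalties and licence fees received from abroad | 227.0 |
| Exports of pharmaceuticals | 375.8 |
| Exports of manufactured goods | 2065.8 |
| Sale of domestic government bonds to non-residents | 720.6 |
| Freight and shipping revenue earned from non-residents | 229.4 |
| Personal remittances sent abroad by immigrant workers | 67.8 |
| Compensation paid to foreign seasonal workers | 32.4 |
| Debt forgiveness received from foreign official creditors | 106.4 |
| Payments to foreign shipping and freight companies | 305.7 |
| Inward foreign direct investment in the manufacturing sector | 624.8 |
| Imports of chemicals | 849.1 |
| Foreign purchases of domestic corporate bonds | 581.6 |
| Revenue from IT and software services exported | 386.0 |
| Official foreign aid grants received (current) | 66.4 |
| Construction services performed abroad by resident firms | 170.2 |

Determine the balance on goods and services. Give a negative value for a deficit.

Goods: -849.1 + 566.4 + 2065.8 + 375.8 = 2158.9
Services: -305.7 + 227.0 - 293.8 + 584.2 + 229.4 + 170.2 + 386.0 = 997.3
Trade balance = 2158.9 + 997.3 = 3156.2
(Excluded from the trade balance — financial account: increase in resident deposits held at foreign banks 238.7, sale of domestic government bonds to non-residents 720.6, inward foreign direct investment in the manufacturing sector 624.8, foreign purchases of domestic corporate bonds 581.6; primary income: profits repatriated by foreign-owned firms operating domestically 332.3, compensation paid to foreign seasonal workers 32.4; secondary income: personal remittances sent abroad by immigrant workers 67.8, official foreign aid grants received (current) 66.4; capital account: debt forgiveness received from foreign official creditors 106.4.)

3156.2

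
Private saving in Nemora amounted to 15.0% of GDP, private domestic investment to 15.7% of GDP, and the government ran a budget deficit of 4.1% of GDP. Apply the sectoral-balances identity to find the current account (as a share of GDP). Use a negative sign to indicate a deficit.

By the sectoral-balances identity, CA = (S_private - I) + (T - G).
Private balance = 15.0 - 15.7 = -0.7
Government balance (T - G) = -4.1
CA = -0.7 + (-4.1) = -4.8

-4.8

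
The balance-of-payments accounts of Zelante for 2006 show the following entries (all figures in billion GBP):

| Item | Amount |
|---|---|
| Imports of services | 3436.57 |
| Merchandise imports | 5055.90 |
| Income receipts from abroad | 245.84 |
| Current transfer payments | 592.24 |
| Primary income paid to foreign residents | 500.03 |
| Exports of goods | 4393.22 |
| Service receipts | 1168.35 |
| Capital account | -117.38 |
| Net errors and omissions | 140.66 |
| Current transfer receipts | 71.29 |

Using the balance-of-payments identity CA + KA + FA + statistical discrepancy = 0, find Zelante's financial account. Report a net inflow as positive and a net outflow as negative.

Goods balance = 4393.22 - 5055.90 = -662.68
Services balance = 1168.35 - 3436.57 = -2268.22
Trade balance (goods + services) = -662.68 + (-2268.22) = -2930.90
Net primary income = 245.84 - 500.03 = -254.19
Net secondary income = 71.29 - 592.24 = -520.95
Current account = -2930.90 + (-254.19) + (-520.95) = -3706.04
Financial account = -(-3706.04 + (-117.38) + 140.66) = 3682.76

3682.76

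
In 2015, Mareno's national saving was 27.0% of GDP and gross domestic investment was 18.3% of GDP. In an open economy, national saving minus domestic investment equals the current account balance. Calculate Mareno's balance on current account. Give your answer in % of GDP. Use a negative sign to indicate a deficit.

S - I = CA (net lending to the rest of the world).
CA = S - I = 27.0 - 18.3 = 8.7

8.7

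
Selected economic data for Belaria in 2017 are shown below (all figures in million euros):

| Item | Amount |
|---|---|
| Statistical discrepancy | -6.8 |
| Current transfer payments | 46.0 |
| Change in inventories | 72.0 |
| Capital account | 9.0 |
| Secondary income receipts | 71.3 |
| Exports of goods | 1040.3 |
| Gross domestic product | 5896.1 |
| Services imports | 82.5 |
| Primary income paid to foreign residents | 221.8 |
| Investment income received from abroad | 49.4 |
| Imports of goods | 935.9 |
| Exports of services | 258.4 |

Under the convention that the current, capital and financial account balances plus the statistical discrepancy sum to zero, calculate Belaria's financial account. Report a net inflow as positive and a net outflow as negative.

Goods balance = 1040.3 - 935.9 = 104.4
Services balance = 258.4 - 82.5 = 175.9
Trade balance (goods + services) = 104.4 + 175.9 = 280.3
Net primary income = 49.4 - 221.8 = -172.4
Net secondary income = 71.3 - 46.0 = 25.3
Current account = 280.3 + (-172.4) + 25.3 = 133.2
Financial account = -(133.2 + 9.0 + (-6.8)) = -135.4

-135.4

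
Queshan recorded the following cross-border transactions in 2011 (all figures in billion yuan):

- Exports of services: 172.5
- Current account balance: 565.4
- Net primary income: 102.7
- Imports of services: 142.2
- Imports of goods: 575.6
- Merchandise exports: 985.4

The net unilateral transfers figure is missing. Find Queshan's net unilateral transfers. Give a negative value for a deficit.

Current account = goods balance + services balance + net primary income + net secondary income
Sum of the known components = 542.8
Net unilateral transfers = CA - (known components) = 565.4 - 542.8 = 22.6

22.6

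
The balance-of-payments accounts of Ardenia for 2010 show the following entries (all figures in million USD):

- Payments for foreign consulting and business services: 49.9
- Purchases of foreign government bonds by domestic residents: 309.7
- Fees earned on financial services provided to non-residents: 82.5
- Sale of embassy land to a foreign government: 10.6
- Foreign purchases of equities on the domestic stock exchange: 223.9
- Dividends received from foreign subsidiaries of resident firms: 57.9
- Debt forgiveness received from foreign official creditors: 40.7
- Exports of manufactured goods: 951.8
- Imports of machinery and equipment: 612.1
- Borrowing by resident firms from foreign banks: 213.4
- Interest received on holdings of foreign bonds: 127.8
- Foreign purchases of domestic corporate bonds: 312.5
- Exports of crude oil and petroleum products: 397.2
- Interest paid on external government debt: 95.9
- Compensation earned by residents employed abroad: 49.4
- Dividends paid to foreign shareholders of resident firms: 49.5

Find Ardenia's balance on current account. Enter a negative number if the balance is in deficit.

Goods: 397.2 - 612.1 + 951.8 = 736.9
Services: -49.9 + 82.5 = 32.6
Primary income: 49.4 + 57.9 + 127.8 - 49.5 - 95.9 = 89.7
Current account = 736.9 + 32.6 + 89.7 = 859.2
(Excluded from the current account — financial account: purchases of foreign government bonds by domestic residents 309.7, foreign purchases of equities on the domestic stock exchange 223.9, borrowing by resident firms from foreign banks 213.4, foreign purchases of domestic corporate bonds 312.5; capital account: sale of embassy land to a foreign government 10.6, debt forgiveness received from foreign official creditors 40.7.)

859.2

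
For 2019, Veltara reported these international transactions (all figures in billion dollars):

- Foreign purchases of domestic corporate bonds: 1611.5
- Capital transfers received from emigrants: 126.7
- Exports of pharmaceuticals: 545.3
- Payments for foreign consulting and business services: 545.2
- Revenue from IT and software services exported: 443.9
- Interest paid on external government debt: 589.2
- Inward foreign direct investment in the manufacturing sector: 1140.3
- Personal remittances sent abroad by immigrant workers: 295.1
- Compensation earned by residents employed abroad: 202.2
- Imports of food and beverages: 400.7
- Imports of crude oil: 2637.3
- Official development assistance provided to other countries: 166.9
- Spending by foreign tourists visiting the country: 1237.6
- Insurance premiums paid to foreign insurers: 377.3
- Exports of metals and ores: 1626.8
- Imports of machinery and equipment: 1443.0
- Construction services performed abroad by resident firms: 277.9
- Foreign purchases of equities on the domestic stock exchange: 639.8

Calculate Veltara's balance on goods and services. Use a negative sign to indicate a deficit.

Goods: 1626.8 + 545.3 - 400.7 - 1443.0 - 2637.3 = -2308.9
Services: 277.9 - 377.3 - 545.2 + 443.9 + 1237.6 = 1036.9
Trade balance = -2308.9 + 1036.9 = -1272.0
(Excluded from the trade balance — financial account: foreign purchases of domestic corporate bonds 1611.5, inward foreign direct investment in the manufacturing sector 1140.3, foreign purchases of equities on the domestic stock exchange 639.8; capital account: capital transfers received from emigrants 126.7; primary income: interest paid on external government debt 589.2, compensation earned by residents employed abroad 202.2; secondary income: personal remittances sent abroad by immigrant workers 295.1, official development assistance provided to other countries 166.9.)

-1272.0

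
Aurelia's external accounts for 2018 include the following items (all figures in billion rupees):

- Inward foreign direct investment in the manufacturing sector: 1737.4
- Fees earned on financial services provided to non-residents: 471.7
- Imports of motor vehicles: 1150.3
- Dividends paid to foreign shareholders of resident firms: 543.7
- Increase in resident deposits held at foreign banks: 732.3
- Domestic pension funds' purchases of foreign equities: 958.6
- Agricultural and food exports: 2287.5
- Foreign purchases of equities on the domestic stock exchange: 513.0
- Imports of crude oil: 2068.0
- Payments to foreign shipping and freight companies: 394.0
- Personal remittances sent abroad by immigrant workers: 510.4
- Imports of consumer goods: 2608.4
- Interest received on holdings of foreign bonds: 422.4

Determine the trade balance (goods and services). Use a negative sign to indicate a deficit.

-3461.5

Goods: -2068.0 - 1150.3 + 2287.5 - 2608.4 = -3539.2
Services: 471.7 - 394.0 = 77.7
Trade balance = -3539.2 + 77.7 = -3461.5
(Excluded from the trade balance — financial account: inward foreign direct investment in the manufacturing sector 1737.4, increase in resident deposits held at foreign banks 732.3, domestic pension funds' purchases of foreign equities 958.6, foreign purchases of equities on the domestic stock exchange 513.0; primary income: dividends paid to foreign shareholders of resident firms 543.7, interest received on holdings of foreign bonds 422.4; secondary income: personal remittances sent abroad by immigrant workers 510.4.)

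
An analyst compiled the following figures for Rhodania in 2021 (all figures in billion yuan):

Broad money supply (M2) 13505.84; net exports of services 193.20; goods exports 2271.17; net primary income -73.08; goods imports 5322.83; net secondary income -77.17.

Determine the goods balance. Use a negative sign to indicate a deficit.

Goods balance = 2271.17 - 5322.83 = -3051.66

-3051.66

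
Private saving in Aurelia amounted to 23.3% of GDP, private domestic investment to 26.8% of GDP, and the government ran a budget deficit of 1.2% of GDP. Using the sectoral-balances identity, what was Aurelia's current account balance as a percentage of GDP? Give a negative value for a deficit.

By the sectoral-balances identity, CA = (S_private - I) + (T - G).
Private balance = 23.3 - 26.8 = -3.5
Government balance (T - G) = -1.2
CA = -3.5 + (-1.2) = -4.7

-4.7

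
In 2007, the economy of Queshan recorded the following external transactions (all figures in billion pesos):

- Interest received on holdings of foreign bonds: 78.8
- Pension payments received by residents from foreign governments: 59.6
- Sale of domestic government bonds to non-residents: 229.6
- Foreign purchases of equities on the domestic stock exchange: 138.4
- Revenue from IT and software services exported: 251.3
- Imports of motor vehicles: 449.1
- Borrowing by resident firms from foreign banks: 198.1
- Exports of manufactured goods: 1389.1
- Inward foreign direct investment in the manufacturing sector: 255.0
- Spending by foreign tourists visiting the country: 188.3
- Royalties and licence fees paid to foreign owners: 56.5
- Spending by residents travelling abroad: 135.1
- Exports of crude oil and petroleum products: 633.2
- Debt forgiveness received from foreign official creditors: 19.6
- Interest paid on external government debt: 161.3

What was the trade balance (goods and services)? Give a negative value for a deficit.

Goods: 1389.1 - 449.1 + 633.2 = 1573.2
Services: 251.3 - 135.1 + 188.3 - 56.5 = 248.0
Trade balance = 1573.2 + 248.0 = 1821.2
(Excluded from the trade balance — primary income: interest received on holdings of foreign bonds 78.8, interest paid on external government debt 161.3; secondary income: pension payments received by residents from foreign governments 59.6; financial account: sale of domestic government bonds to non-residents 229.6, foreign purchases of equities on the domestic stock exchange 138.4, borrowing by resident firms from foreign banks 198.1, inward foreign direct investment in the manufacturing sector 255.0; capital account: debt forgiveness received from foreign official creditors 19.6.)

1821.2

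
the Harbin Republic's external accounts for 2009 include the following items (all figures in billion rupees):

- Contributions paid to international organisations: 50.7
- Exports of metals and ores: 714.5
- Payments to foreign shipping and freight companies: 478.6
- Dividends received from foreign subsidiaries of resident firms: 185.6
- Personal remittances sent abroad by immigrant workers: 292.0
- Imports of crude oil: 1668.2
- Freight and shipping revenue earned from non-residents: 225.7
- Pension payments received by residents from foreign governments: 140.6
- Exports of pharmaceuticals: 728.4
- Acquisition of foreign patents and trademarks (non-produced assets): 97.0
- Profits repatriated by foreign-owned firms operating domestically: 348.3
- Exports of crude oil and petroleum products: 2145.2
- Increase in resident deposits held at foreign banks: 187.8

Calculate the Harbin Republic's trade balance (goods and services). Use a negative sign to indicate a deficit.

Goods: -1668.2 + 728.4 + 714.5 + 2145.2 = 1919.9
Services: 225.7 - 478.6 = -252.9
Trade balance = 1919.9 + (-252.9) = 1667.0
(Excluded from the trade balance — secondary income: contributions paid to international organisations 50.7, personal remittances sent abroad by immigrant workers 292.0, pension payments received by residents from foreign governments 140.6; primary income: dividends received from foreign subsidiaries of resident firms 185.6, profits repatriated by foreign-owned firms operating domestically 348.3; capital account: acquisition of foreign patents and trademarks (non-produced assets) 97.0; financial account: increase in resident deposits held at foreign banks 187.8.)

1667.0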